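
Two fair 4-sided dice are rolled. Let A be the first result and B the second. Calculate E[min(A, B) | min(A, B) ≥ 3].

P(min(A, B) ≥ 3) = 1/4.
Summing min(A,B)·P(x,y) over outcomes with min(A, B) ≥ 3 gives 13/16.
E[min(A, B) | min(A, B) ≥ 3] = (13/16) / (1/4) = 13/4.

13/4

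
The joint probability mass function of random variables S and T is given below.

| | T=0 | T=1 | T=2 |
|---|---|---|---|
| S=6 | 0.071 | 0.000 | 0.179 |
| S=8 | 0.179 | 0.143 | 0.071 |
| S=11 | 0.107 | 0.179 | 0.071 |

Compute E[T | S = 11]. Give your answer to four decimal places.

P(S = 11) = 0.357.
Σ T·P over the event = 0·(0.107) + 1·(0.179) + 2·(0.071) = 0.321.
E[T | S = 11] = (0.321) / (0.357) = 0.8992.

0.8992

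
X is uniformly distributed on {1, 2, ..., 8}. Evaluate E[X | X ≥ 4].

6

Given X ≥ 4, X is equally likely to be any of {4, 5, 6, 7, 8}.
E[X | X ≥ 4] = (4 + 5 + 6 + 7 + 8) / 5 = 6.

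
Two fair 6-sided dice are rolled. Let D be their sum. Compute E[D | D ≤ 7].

P(D ≤ 7) = 7/12.
Σ over the event: 2·1/36 + 3·1/18 + 4·1/12 + 5·1/9 + 6·5/36 + 7·1/6 = 28/9.
E[D | D ≤ 7] = (28/9) / (7/12) = 16/3.

16/3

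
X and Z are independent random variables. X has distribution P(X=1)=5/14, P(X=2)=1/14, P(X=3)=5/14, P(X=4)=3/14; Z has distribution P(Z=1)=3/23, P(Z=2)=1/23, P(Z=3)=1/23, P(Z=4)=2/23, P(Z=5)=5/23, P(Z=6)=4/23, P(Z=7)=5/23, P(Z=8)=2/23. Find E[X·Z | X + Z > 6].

3527/218

P(X + Z > 6) = 109/161.
Summing XZ·P(x,y) over outcomes with X + Z > 6 gives 3527/322.
E[X·Z | X + Z > 6] = (3527/322) / (109/161) = 3527/218.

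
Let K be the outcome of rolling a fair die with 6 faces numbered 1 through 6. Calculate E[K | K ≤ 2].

Given K ≤ 2, K is equally likely to be any of {1, 2}.
E[K | K ≤ 2] = (1 + 2) / 2 = 3/2.

3/2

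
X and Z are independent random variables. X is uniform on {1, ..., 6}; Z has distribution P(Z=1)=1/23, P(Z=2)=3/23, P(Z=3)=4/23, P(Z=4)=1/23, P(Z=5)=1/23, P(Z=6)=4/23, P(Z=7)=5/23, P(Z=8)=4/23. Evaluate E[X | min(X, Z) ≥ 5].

P(min(X, Z) ≥ 5) = 14/69.
Summing X·P(x,y) over outcomes with min(X, Z) ≥ 5 gives 77/69.
E[X | min(X, Z) ≥ 5] = (77/69) / (14/69) = 11/2.

11/2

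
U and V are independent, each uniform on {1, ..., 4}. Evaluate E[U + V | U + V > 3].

72/13

P(U + V > 3) = 13/16.
Summing (U+V)·P(x,y) over outcomes with U + V > 3 gives 9/2.
E[U + V | U + V > 3] = (9/2) / (13/16) = 72/13.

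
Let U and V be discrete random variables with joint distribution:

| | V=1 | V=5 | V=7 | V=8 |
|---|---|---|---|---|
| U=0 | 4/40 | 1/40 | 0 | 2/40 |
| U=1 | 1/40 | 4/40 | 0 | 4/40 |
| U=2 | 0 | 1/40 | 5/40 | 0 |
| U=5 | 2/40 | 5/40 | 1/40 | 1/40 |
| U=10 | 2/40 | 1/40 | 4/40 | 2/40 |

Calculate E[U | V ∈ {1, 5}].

24/7

P(V ∈ {1, 5}) = 21/40.
Summing U·P(U=x,V=y) over the conditioning event gives 9/5.
E[U | V ∈ {1, 5}] = (9/5) / (21/40) = 24/7.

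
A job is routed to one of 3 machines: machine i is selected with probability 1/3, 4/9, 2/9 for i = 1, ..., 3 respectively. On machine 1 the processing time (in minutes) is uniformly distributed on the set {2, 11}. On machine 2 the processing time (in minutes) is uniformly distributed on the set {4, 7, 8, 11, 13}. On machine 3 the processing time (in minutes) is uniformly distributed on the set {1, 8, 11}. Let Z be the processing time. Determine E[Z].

E[Z | machine 1] = (2+11)/2 = 13/2.
E[Z | machine 2] = (4+7+8+11+13)/5 = 43/5.
E[Z | machine 3] = (1+8+11)/3 = 20/3.
E[Z] = (1/3)·(13/2) + (4/9)·(43/5) + (2/9)·(20/3) = 2017/270.

2017/270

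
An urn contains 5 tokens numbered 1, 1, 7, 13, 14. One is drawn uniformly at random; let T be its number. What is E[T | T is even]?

P(T is even) = 1/5.
Σ over the event: 14·1/5 = 14/5.
E[T | T is even] = (14/5) / (1/5) = 14.

14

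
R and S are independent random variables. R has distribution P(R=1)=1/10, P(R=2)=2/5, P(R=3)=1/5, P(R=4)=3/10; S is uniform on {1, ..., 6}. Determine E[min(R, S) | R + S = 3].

P(R + S = 3) = 1/12.
Summing min(R,S)·P(x,y) over outcomes with R + S = 3 gives 1/12.
E[min(R, S) | R + S = 3] = (1/12) / (1/12) = 1.

1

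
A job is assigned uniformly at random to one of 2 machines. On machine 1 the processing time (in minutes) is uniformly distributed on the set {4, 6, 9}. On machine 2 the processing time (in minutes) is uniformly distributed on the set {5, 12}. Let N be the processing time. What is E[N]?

89/12

E[N | machine 1] = (4+6+9)/3 = 19/3.
E[N | machine 2] = (5+12)/2 = 17/2.
By the law of total expectation,
E[N] = (1/2)·(19/3) + (1/2)·(17/2) = 89/12.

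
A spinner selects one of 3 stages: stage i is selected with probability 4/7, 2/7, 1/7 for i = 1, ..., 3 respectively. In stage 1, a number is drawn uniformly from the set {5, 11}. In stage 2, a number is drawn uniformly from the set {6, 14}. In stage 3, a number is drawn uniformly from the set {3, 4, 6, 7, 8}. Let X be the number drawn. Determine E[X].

288/35

E[X | stage 1] = (5+11)/2 = 8.
E[X | stage 2] = (6+14)/2 = 10.
E[X | stage 3] = (3+4+6+7+8)/5 = 28/5.
E[X] = (4/7)·(8) + (2/7)·(10) + (1/7)·(28/5) = 288/35.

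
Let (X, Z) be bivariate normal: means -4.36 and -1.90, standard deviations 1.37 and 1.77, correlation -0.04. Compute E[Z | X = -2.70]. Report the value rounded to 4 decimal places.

For a bivariate normal, E[Z | X=x] = μ_Z + ρ·(σ_Z/σ_X)·(x − μ_X).
E[Z | X=-2.70] = -1.90 + (-0.04)·(1.77/1.37)·(-2.70 − (-4.36)) = -1.90 + (-0.051679)·(1.66) = -1.9858.

-1.9858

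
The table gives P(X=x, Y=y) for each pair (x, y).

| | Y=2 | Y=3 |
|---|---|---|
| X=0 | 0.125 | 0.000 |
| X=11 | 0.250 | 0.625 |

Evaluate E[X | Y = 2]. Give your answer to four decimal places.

P(Y = 2) = 0.375.
Σ X·P over the event = 0·(0.125) + 11·(0.250) = 2.750.
E[X | Y = 2] = (2.750) / (0.375) = 7.3333.

7.3333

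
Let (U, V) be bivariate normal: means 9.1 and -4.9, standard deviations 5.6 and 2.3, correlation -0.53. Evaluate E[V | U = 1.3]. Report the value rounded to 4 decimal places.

For a bivariate normal, E[V | U=x] = μ_V + ρ·(σ_V/σ_U)·(x − μ_U).
E[V | U=1.3] = -4.9 + (-0.53)·(2.3/5.6)·(1.3 − (9.1)) = -4.9 + (-0.21768)·(-7.8) = -3.2021.

-3.2021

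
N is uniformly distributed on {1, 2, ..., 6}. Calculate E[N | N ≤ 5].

Given N ≤ 5, N is equally likely to be any of {1, 2, 3, 4, 5}.
E[N | N ≤ 5] = (1 + 2 + 3 + 4 + 5) / 5 = 3.

3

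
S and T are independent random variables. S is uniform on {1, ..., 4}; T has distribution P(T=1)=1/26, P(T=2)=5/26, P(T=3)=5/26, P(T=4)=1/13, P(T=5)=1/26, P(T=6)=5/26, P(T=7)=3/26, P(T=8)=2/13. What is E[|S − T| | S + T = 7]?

P(S + T = 7) = 1/8.
Summing |S−T|·P(x,y) over outcomes with S + T = 7 gives 35/104.
E[|S − T| | S + T = 7] = (35/104) / (1/8) = 35/13.

35/13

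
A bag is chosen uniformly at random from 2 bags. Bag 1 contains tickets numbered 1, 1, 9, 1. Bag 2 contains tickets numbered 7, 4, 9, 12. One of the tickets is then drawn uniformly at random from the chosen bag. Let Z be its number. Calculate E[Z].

11/2

E[Z | bag 1] = (1+1+9+1)/4 = 3.
E[Z | bag 2] = (7+4+9+12)/4 = 8.
By the law of total expectation,
E[Z] = (1/2)·(3) + (1/2)·(8) = 11/2.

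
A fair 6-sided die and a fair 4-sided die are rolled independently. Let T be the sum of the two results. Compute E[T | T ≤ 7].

46/9

P(T ≤ 7) = 3/4.
Σ over the event: 2·1/24 + 3·1/12 + 4·1/8 + 5·1/6 + 6·1/6 + 7·1/6 = 23/6.
E[T | T ≤ 7] = (23/6) / (3/4) = 46/9.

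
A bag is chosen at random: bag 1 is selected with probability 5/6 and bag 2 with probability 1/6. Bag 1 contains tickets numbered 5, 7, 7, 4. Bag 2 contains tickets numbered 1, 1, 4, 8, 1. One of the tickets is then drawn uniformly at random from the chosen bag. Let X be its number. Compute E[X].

127/24

E[X | bag 1] = (5+7+7+4)/4 = 23/4.
E[X | bag 2] = (1+1+4+8+1)/5 = 3.
E[X] = (5/6)·(23/4) + (1/6)·(3) = 127/24.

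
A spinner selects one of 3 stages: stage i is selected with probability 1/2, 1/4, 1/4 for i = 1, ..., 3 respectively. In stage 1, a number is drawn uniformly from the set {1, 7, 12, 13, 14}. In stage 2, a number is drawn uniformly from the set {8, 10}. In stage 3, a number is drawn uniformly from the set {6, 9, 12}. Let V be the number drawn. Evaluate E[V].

E[V | stage 1] = (1+7+12+13+14)/5 = 47/5.
E[V | stage 2] = (8+10)/2 = 9.
E[V | stage 3] = (6+9+12)/3 = 9.
E[V] = (1/2)·(47/5) + (1/4)·(9) + (1/4)·(9) = 46/5.

46/5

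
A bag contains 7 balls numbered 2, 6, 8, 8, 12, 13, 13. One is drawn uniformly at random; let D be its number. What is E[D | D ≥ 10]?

P(D ≥ 10) = 3/7.
Σ over the event: 12·1/7 + 13·2/7 = 38/7.
E[D | D ≥ 10] = (38/7) / (3/7) = 38/3.

38/3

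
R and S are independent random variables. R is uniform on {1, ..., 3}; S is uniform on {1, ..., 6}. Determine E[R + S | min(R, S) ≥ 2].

13/2

Outcomes with min(R, S) ≥ 2: (2,2), (2,3), (2,4), (2,5), (2,6), (3,2), (3,3), (3,4), (3,5), (3,6), each with probability 1/18.
E[R + S | min(R, S) ≥ 2] = (4 + 5 + 6 + 7 + 8 + 5 + 6 + 7 + 8 + 9) / 10 = 13/2.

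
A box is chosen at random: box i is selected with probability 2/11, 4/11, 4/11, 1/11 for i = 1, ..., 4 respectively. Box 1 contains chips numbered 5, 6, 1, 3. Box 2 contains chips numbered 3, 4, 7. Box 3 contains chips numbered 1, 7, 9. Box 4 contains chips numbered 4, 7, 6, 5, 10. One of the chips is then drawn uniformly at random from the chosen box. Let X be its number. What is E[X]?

E[X | box 1] = (5+6+1+3)/4 = 15/4.
E[X | box 2] = (3+4+7)/3 = 14/3.
E[X | box 3] = (1+7+9)/3 = 17/3.
E[X | box 4] = (4+7+6+5+10)/5 = 32/5.
E[X] = (2/11)·(15/4) + (4/11)·(14/3) + (4/11)·(17/3) + (1/11)·(32/5) = 1657/330.

1657/330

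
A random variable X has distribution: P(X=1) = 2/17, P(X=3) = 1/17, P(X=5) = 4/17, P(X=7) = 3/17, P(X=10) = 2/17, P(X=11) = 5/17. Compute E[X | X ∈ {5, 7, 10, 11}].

58/7

P(X ∈ {5, 7, 10, 11}) = 14/17.
Σ over the event: 5·4/17 + 7·3/17 + 10·2/17 + 11·5/17 = 116/17.
E[X | X ∈ {5, 7, 10, 11}] = (116/17) / (14/17) = 58/7.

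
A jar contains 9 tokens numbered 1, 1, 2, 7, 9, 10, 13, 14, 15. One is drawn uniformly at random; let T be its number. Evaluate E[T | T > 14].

15

P(T > 14) = 1/9.
Σ over the event: 15·1/9 = 5/3.
E[T | T > 14] = (5/3) / (1/9) = 15.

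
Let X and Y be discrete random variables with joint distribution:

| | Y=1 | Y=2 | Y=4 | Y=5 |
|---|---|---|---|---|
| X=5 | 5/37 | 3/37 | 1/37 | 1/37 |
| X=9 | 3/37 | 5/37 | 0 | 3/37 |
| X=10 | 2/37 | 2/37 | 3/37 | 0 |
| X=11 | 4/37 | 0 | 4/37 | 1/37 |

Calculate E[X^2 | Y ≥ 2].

1878/23

P(Y ≥ 2) = 23/37.
Summing X^2·P(X=x,Y=y) over the conditioning event gives 1878/37.
E[X^2 | Y ≥ 2] = (1878/37) / (23/37) = 1878/23.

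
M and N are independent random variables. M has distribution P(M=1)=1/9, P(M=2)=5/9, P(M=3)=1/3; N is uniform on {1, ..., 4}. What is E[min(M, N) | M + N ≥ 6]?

28/11

P(M + N ≥ 6) = 11/36.
Summing min(M,N)·P(x,y) over outcomes with M + N ≥ 6 gives 7/9.
E[min(M, N) | M + N ≥ 6] = (7/9) / (11/36) = 28/11.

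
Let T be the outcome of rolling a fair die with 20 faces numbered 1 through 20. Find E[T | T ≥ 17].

Given T ≥ 17, T is equally likely to be any of {17, 18, 19, 20}.
E[T | T ≥ 17] = (17 + 18 + 19 + 20) / 4 = 37/2.

37/2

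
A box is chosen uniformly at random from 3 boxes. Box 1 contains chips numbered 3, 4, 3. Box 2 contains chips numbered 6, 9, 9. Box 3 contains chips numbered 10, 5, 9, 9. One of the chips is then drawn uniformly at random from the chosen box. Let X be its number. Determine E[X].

E[X | box 1] = (3+4+3)/3 = 10/3.
E[X | box 2] = (6+9+9)/3 = 8.
E[X | box 3] = (10+5+9+9)/4 = 33/4.
By the law of total expectation,
E[X] = (1/3)·(10/3) + (1/3)·(8) + (1/3)·(33/4) = 235/36.

235/36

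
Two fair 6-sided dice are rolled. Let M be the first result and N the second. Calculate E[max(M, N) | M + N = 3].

2

Outcomes with M + N = 3: (1,2), (2,1), each with probability 1/36.
E[max(M, N) | M + N = 3] = (2 + 2) / 2 = 2.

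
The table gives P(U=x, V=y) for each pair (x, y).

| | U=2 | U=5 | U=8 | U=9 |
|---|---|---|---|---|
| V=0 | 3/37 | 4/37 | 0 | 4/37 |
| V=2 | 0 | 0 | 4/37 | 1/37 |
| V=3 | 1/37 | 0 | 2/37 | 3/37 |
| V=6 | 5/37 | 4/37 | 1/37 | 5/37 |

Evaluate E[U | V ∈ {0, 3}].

107/17

P(V ∈ {0, 3}) = 17/37.
Σ U·P over the event = 2·(3/37) + 2·(1/37) + 5·(4/37) + 8·(2/37) + 9·(4/37) + 9·(3/37) = 107/37.
E[U | V ∈ {0, 3}] = (107/37) / (17/37) = 107/17.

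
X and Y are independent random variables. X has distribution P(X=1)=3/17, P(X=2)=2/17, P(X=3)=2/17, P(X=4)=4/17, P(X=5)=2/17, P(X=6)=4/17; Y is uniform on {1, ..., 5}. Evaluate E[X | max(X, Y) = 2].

P(max(X, Y) = 2) = 7/85.
Summing X·P(x,y) over outcomes with max(X, Y) = 2 gives 11/85.
E[X | max(X, Y) = 2] = (11/85) / (7/85) = 11/7.

11/7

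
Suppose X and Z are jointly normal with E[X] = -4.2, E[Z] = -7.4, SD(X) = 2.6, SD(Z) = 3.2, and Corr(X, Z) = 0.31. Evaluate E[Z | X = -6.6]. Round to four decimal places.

For a bivariate normal, E[Z | X=x] = μ_Z + ρ·(σ_Z/σ_X)·(x − μ_X).
E[Z | X=-6.6] = -7.4 + (0.31)·(3.2/2.6)·(-6.6 − (-4.2)) = -7.4 + (0.38154)·(-2.4) = -8.3157.

-8.3157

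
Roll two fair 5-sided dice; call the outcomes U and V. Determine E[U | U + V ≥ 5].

P(U + V ≥ 5) = 19/25.
Summing U·P(x,y) over outcomes with U + V ≥ 5 gives 13/5.
E[U | U + V ≥ 5] = (13/5) / (19/25) = 65/19.

65/19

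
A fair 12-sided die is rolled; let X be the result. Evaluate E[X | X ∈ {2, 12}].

P(X ∈ {2, 12}) = 1/6.
Σ over the event: 2·1/12 + 12·1/12 = 7/6.
E[X | X ∈ {2, 12}] = (7/6) / (1/6) = 7.

7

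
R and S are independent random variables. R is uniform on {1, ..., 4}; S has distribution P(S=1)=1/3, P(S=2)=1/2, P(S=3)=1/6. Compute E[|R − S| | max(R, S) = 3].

P(max(R, S) = 3) = 1/3.
Summing |R−S|·P(x,y) over outcomes with max(R, S) = 3 gives 5/12.
E[|R − S| | max(R, S) = 3] = (5/12) / (1/3) = 5/4.

5/4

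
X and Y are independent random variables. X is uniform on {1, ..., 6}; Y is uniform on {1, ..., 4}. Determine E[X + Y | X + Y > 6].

8

Outcomes with X + Y > 6: (3,4), (4,3), (4,4), (5,2), (5,3), (5,4), (6,1), (6,2), (6,3), (6,4), each with probability 1/24.
E[X + Y | X + Y > 6] = (7 + 7 + 8 + 7 + 8 + 9 + 7 + 8 + 9 + 10) / 10 = 8.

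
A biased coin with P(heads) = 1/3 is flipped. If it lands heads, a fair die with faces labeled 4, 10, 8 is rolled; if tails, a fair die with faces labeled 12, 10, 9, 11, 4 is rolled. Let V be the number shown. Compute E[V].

E[V | heads] = (4+10+8)/3 = 22/3.
E[V | tails] = (12+10+9+11+4)/5 = 46/5.
By the law of total expectation,
E[V] = (1/3)·(22/3) + (2/3)·(46/5) = 386/45.

386/45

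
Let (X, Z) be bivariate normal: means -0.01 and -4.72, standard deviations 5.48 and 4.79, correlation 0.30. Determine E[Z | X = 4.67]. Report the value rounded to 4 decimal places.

E[Z | X=x] = μ_Z + ρ(σ_Z/σ_X)(x − μ_X) for jointly normal variables.
E[Z | X=4.67] = -4.72 + (0.30)·(4.79/5.48)·(4.67 − (-0.01)) = -4.72 + (0.26223)·(4.68) = -3.4928.

-3.4928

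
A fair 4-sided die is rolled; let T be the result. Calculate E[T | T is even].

Given T is even, T is equally likely to be any of {2, 4}.
E[T | T is even] = (2 + 4) / 2 = 3.

3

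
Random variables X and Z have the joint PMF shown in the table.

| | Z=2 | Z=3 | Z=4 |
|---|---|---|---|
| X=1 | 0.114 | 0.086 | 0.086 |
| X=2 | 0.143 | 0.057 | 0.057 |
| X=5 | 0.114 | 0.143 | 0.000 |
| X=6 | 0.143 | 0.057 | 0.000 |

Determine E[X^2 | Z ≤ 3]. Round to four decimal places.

17.0653

P(Z ≤ 3) = 0.857.
Σ X^2·P over the event = 1·(0.114) + 1·(0.086) + 4·(0.143) + 4·(0.057) + 25·(0.114) + 25·(0.143) + 36·(0.143) + 36·(0.057) = 14.625.
E[X^2 | Z ≤ 3] = (14.625) / (0.857) = 17.0653.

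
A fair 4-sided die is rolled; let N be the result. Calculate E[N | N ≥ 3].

7/2

Given N ≥ 3, N is equally likely to be any of {3, 4}.
E[N | N ≥ 3] = (3 + 4) / 2 = 7/2.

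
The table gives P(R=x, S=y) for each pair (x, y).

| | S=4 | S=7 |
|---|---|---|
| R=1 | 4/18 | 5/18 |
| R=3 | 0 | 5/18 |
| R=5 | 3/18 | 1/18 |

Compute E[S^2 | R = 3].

P(R = 3) = 5/18.
Σ S^2·P over the event = 49·(5/18) = 245/18.
E[S^2 | R = 3] = (245/18) / (5/18) = 49.

49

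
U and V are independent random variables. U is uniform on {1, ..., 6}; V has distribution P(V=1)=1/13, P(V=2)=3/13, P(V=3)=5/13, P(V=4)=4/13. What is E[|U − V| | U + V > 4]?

P(U + V > 4) = 32/39.
Summing |U−V|·P(x,y) over outcomes with U + V > 4 gives 113/78.
E[|U − V| | U + V > 4] = (113/78) / (32/39) = 113/64.

113/64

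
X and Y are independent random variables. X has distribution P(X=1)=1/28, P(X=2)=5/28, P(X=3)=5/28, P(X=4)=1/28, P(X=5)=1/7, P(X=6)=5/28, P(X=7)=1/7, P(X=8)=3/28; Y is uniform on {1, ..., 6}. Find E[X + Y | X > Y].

882/101

P(X > Y) = 101/168.
Summing (X+Y)·P(x,y) over outcomes with X > Y gives 21/4.
E[X + Y | X > Y] = (21/4) / (101/168) = 882/101.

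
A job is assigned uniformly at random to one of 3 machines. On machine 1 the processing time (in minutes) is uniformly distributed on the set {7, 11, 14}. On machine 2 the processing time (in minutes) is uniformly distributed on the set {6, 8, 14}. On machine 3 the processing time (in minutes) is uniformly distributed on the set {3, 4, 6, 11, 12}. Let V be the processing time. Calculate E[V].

E[V | machine 1] = (7+11+14)/3 = 32/3.
E[V | machine 2] = (6+8+14)/3 = 28/3.
E[V | machine 3] = (3+4+6+11+12)/5 = 36/5.
E[V] = (1/3)·(32/3) + (1/3)·(28/3) + (1/3)·(36/5) = 136/15.

136/15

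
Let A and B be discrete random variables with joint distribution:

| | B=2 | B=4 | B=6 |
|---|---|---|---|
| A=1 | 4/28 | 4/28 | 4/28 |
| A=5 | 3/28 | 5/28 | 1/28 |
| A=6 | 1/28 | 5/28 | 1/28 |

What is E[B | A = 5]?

P(A = 5) = 9/28.
Σ B·P over the event = 2·(3/28) + 4·(5/28) + 6·(1/28) = 8/7.
E[B | A = 5] = (8/7) / (9/28) = 32/9.

32/9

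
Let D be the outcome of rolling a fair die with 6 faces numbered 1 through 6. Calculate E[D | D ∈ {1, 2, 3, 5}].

P(D ∈ {1, 2, 3, 5}) = 2/3.
Σ over the event: 1·1/6 + 2·1/6 + 3·1/6 + 5·1/6 = 11/6.
E[D | D ∈ {1, 2, 3, 5}] = (11/6) / (2/3) = 11/4.

11/4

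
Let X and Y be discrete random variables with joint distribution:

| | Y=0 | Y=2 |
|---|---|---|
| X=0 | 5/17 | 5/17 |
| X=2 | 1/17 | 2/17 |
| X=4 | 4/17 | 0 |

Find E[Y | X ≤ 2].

14/13

P(X ≤ 2) = 13/17.
Σ Y·P over the event = 0·(5/17) + 2·(5/17) + 0·(1/17) + 2·(2/17) = 14/17.
E[Y | X ≤ 2] = (14/17) / (13/17) = 14/13.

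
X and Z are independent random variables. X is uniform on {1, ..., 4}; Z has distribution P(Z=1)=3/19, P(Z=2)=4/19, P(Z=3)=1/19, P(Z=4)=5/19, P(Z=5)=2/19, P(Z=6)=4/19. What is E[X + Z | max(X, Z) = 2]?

P(max(X, Z) = 2) = 11/76.
Summing (X+Z)·P(x,y) over outcomes with max(X, Z) = 2 gives 37/76.
E[X + Z | max(X, Z) = 2] = (37/76) / (11/76) = 37/11.

37/11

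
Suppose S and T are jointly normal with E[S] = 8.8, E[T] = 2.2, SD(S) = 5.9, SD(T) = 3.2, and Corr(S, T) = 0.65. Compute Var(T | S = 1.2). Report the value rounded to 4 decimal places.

5.9136

For a bivariate normal, Var(T | S=x) = σ_T²(1 − ρ²).
Var(T | S=1.2) = (3.2)²·(1 − (0.65)²) = 10.24·0.5775 = 5.9136.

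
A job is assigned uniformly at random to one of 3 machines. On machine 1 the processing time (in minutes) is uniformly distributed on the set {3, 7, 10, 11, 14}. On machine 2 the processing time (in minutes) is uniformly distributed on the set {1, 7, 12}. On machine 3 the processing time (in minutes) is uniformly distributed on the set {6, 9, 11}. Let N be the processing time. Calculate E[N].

E[N | machine 1] = (3+7+10+11+14)/5 = 9.
E[N | machine 2] = (1+7+12)/3 = 20/3.
E[N | machine 3] = (6+9+11)/3 = 26/3.
By the law of total expectation,
E[N] = (1/3)·(9) + (1/3)·(20/3) + (1/3)·(26/3) = 73/9.

73/9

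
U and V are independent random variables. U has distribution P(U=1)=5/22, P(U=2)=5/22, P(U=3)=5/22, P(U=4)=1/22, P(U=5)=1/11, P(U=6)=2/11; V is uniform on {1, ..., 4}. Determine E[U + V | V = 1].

P(V = 1) = 1/4.
Summing (U+V)·P(x,y) over outcomes with V = 1 gives 45/44.
E[U + V | V = 1] = (45/44) / (1/4) = 45/11.

45/11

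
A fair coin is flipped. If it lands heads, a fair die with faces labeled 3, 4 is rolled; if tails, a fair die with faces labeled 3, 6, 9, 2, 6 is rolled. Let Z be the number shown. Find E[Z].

E[Z | heads] = (3+4)/2 = 7/2.
E[Z | tails] = (3+6+9+2+6)/5 = 26/5.
E[Z] = (1/2)·(7/2) + (1/2)·(26/5) = 87/20.

87/20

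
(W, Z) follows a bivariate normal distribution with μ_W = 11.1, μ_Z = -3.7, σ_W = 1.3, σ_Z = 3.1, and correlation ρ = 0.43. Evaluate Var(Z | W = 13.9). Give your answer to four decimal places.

7.8331

Var(Z | W=x) = (1 − ρ²)·σ_Z².
Var(Z | W=13.9) = (3.1)²·(1 − (0.43)²) = 9.61·0.8151 = 7.8331.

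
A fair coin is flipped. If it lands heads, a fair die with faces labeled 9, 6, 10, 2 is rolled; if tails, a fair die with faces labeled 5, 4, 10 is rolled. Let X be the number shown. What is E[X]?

157/24

E[X | heads] = (9+6+10+2)/4 = 27/4.
E[X | tails] = (5+4+10)/3 = 19/3.
E[X] = (1/2)·(27/4) + (1/2)·(19/3) = 157/24.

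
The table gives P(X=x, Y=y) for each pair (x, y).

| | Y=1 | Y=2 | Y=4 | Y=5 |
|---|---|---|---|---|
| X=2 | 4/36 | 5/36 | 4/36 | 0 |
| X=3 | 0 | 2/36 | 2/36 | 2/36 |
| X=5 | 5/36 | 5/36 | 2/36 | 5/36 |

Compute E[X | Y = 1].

11/3

P(Y = 1) = 1/4.
Σ X·P over the event = 2·(4/36) + 5·(5/36) = 11/12.
E[X | Y = 1] = (11/12) / (1/4) = 11/3.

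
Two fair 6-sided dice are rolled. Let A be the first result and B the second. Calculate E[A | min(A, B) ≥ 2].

P(min(A, B) ≥ 2) = 25/36.
Summing A·P(x,y) over outcomes with min(A, B) ≥ 2 gives 25/9.
E[A | min(A, B) ≥ 2] = (25/9) / (25/36) = 4.

4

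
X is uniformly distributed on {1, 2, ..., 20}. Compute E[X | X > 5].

13

P(X > 5) = 3/4.
E[X | X > 5] = (39/4) / (3/4) = 13.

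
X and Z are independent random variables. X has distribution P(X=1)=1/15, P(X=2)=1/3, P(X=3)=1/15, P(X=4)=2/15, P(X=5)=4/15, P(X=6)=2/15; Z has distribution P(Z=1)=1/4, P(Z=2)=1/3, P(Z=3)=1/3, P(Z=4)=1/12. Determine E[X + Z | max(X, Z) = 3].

P(max(X, Z) = 3) = 7/36.
Summing (X+Z)·P(x,y) over outcomes with max(X, Z) = 3 gives 43/45.
E[X + Z | max(X, Z) = 3] = (43/45) / (7/36) = 172/35.

172/35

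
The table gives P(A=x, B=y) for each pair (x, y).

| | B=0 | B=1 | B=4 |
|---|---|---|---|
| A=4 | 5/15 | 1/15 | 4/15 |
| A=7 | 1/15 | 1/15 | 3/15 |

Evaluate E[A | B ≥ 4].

P(B ≥ 4) = 7/15.
Σ A·P over the event = 4·(4/15) + 7·(3/15) = 37/15.
E[A | B ≥ 4] = (37/15) / (7/15) = 37/7.

37/7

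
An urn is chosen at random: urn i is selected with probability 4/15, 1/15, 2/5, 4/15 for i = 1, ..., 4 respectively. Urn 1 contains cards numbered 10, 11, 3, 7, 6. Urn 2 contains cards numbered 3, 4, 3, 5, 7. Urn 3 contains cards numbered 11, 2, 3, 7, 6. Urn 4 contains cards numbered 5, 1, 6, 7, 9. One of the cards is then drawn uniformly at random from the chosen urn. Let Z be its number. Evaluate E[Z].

E[Z | urn 1] = (10+11+3+7+6)/5 = 37/5.
E[Z | urn 2] = (3+4+3+5+7)/5 = 22/5.
E[Z | urn 3] = (11+2+3+7+6)/5 = 29/5.
E[Z | urn 4] = (5+1+6+7+9)/5 = 28/5.
By the law of total expectation,
E[Z] = (4/15)·(37/5) + (1/15)·(22/5) + (2/5)·(29/5) + (4/15)·(28/5) = 152/25.

152/25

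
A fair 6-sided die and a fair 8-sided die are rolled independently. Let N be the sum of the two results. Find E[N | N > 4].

26/3

P(N > 4) = 7/8.
E[N | N > 4] = (91/12) / (7/8) = 26/3.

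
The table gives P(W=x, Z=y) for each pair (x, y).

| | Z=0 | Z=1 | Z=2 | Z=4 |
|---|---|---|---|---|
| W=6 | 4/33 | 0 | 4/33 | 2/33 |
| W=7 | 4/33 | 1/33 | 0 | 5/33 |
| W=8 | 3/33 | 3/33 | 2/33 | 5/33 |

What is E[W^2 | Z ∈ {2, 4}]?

P(Z ∈ {2, 4}) = 6/11.
Σ W^2·P over the event = 36·(4/33) + 36·(2/33) + 49·(5/33) + 64·(2/33) + 64·(5/33) = 303/11.
E[W^2 | Z ∈ {2, 4}] = (303/11) / (6/11) = 101/2.

101/2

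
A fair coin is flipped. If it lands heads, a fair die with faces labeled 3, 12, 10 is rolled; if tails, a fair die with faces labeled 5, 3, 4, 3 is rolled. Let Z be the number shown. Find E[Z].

145/24

E[Z | heads] = (3+12+10)/3 = 25/3.
E[Z | tails] = (5+3+4+3)/4 = 15/4.
E[Z] = (1/2)·(25/3) + (1/2)·(15/4) = 145/24.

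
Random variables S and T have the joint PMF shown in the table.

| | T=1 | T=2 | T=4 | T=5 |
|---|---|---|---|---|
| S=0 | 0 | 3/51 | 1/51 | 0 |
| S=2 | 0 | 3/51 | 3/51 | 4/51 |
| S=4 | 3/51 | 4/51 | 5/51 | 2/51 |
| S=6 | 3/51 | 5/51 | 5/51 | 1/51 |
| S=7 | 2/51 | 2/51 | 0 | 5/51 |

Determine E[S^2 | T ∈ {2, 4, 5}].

955/43

P(T ∈ {2, 4, 5}) = 43/51.
Summing S^2·P(S=x,T=y) over the conditioning event gives 955/51.
E[S^2 | T ∈ {2, 4, 5}] = (955/51) / (43/51) = 955/43.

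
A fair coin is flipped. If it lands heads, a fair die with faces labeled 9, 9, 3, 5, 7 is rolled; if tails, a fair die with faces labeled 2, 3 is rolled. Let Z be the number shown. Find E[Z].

E[Z | heads] = (9+9+3+5+7)/5 = 33/5.
E[Z | tails] = (2+3)/2 = 5/2.
By the law of total expectation,
E[Z] = (1/2)·(33/5) + (1/2)·(5/2) = 91/20.

91/20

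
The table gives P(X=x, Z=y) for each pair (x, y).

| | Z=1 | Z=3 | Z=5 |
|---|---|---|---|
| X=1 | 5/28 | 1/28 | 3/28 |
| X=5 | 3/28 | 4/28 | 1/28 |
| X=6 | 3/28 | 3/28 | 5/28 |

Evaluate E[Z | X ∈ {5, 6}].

3

P(X ∈ {5, 6}) = 19/28.
Summing Z·P(X=x,Z=y) over the conditioning event gives 57/28.
E[Z | X ∈ {5, 6}] = (57/28) / (19/28) = 3.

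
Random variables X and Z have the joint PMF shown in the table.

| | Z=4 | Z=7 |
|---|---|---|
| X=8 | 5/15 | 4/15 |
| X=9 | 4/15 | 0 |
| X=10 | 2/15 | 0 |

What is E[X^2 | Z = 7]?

64

P(Z = 7) = 4/15.
Σ X^2·P over the event = 64·(4/15) = 256/15.
E[X^2 | Z = 7] = (256/15) / (4/15) = 64.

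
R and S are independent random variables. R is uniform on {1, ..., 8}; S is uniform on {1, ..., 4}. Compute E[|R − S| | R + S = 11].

Outcomes with R + S = 11: (7,4), (8,3), each with probability 1/32.
E[|R − S| | R + S = 11] = (3 + 5) / 2 = 4.

4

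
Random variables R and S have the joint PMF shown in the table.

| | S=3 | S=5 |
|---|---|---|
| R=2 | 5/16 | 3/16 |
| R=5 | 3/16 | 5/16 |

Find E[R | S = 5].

31/8

P(S = 5) = 1/2.
Σ R·P over the event = 2·(3/16) + 5·(5/16) = 31/16.
E[R | S = 5] = (31/16) / (1/2) = 31/8.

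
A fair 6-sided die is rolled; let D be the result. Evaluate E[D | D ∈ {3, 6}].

9/2

P(D ∈ {3, 6}) = 1/3.
Σ over the event: 3·1/6 + 6·1/6 = 3/2.
E[D | D ∈ {3, 6}] = (3/2) / (1/3) = 9/2.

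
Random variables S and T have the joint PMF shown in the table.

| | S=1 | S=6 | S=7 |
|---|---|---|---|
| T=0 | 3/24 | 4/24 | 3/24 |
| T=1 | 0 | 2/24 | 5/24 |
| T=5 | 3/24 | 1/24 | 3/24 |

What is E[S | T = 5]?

P(T = 5) = 7/24.
Σ S·P over the event = 1·(3/24) + 6·(1/24) + 7·(3/24) = 5/4.
E[S | T = 5] = (5/4) / (7/24) = 30/7.

30/7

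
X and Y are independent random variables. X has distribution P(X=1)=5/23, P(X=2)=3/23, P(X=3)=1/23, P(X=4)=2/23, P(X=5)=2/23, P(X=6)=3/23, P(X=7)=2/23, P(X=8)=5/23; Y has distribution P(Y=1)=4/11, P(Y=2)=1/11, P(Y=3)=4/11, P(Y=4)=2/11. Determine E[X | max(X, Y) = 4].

P(max(X, Y) = 4) = 40/253.
Summing X·P(x,y) over outcomes with max(X, Y) = 4 gives 116/253.
E[X | max(X, Y) = 4] = (116/253) / (40/253) = 29/10.

29/10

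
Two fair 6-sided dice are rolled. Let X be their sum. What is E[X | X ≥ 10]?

32/3

P(X ≥ 10) = 1/6.
Σ over the event: 10·1/12 + 11·1/18 + 12·1/36 = 16/9.
E[X | X ≥ 10] = (16/9) / (1/6) = 32/3.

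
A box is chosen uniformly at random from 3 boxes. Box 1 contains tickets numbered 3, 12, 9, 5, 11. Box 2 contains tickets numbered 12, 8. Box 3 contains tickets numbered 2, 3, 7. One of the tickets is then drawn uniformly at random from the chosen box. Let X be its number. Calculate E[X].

22/3

E[X | box 1] = (3+12+9+5+11)/5 = 8.
E[X | box 2] = (12+8)/2 = 10.
E[X | box 3] = (2+3+7)/3 = 4.
By the law of total expectation,
E[X] = (1/3)·(8) + (1/3)·(10) + (1/3)·(4) = 22/3.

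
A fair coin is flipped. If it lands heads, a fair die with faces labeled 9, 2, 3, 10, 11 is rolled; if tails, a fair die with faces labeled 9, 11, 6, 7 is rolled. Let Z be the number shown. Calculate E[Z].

61/8

E[Z | heads] = (9+2+3+10+11)/5 = 7.
E[Z | tails] = (9+11+6+7)/4 = 33/4.
By the law of total expectation,
E[Z] = (1/2)·(7) + (1/2)·(33/4) = 61/8.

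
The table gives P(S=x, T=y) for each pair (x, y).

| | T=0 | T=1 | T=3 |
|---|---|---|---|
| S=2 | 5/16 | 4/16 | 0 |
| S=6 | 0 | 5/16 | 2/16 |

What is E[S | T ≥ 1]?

P(T ≥ 1) = 11/16.
Σ S·P over the event = 2·(4/16) + 6·(5/16) + 6·(2/16) = 25/8.
E[S | T ≥ 1] = (25/8) / (11/16) = 50/11.

50/11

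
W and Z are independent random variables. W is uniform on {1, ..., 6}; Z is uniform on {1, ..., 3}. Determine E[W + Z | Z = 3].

P(Z = 3) = 1/3.
Summing (W+Z)·P(x,y) over outcomes with Z = 3 gives 13/6.
E[W + Z | Z = 3] = (13/6) / (1/3) = 13/2.

13/2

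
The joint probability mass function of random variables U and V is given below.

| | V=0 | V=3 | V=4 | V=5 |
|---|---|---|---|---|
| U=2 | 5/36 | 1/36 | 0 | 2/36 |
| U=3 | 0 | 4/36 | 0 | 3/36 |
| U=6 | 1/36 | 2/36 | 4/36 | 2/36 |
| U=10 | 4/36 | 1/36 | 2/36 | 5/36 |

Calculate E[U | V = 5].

25/4

P(V = 5) = 1/3.
Summing U·P(U=x,V=y) over the conditioning event gives 25/12.
E[U | V = 5] = (25/12) / (1/3) = 25/4.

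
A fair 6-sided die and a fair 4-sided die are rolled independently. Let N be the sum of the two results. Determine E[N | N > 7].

26/3

P(N > 7) = 1/4.
Σ over the event: 8·1/8 + 9·1/12 + 10·1/24 = 13/6.
E[N | N > 7] = (13/6) / (1/4) = 26/3.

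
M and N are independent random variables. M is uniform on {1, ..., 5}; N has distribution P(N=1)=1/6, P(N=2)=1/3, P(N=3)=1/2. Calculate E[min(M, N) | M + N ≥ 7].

P(M + N ≥ 7) = 4/15.
Summing min(M,N)·P(x,y) over outcomes with M + N ≥ 7 gives 11/15.
E[min(M, N) | M + N ≥ 7] = (11/15) / (4/15) = 11/4.

11/4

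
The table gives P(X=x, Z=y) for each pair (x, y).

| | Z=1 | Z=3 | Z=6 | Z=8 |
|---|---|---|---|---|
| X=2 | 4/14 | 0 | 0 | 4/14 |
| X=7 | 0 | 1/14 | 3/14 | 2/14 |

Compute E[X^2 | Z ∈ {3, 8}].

P(Z ∈ {3, 8}) = 1/2.
Σ X^2·P over the event = 4·(4/14) + 49·(1/14) + 49·(2/14) = 163/14.
E[X^2 | Z ∈ {3, 8}] = (163/14) / (1/2) = 163/7.

163/7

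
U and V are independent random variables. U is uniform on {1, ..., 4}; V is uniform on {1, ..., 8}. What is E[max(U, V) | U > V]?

10/3

Outcomes with U > V: (2,1), (3,1), (3,2), (4,1), (4,2), (4,3), each with probability 1/32.
E[max(U, V) | U > V] = (2 + 3 + 3 + 4 + 4 + 4) / 6 = 10/3.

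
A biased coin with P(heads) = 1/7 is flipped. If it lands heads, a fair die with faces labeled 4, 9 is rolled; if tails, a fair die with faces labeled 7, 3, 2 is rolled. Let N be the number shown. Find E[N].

61/14

E[N | heads] = (4+9)/2 = 13/2.
E[N | tails] = (7+3+2)/3 = 4.
By the law of total expectation,
E[N] = (1/7)·(13/2) + (6/7)·(4) = 61/14.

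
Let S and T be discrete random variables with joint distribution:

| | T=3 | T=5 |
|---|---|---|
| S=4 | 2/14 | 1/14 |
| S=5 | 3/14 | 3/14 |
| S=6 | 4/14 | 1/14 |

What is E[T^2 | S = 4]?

P(S = 4) = 3/14.
Σ T^2·P over the event = 9·(2/14) + 25·(1/14) = 43/14.
E[T^2 | S = 4] = (43/14) / (3/14) = 43/3.

43/3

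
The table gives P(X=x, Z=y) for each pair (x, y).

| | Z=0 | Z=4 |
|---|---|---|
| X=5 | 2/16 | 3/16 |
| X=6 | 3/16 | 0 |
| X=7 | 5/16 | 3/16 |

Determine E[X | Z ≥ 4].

6

P(Z ≥ 4) = 3/8.
Σ X·P over the event = 5·(3/16) + 7·(3/16) = 9/4.
E[X | Z ≥ 4] = (9/4) / (3/8) = 6.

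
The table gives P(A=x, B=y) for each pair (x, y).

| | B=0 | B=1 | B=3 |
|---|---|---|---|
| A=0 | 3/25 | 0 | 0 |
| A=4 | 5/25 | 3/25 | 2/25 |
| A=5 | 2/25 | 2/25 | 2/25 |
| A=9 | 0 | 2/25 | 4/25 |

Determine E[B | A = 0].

0

P(A = 0) = 3/25.
Summing B·P(A=x,B=y) over the conditioning event gives 0.
E[B | A = 0] = (0) / (3/25) = 0.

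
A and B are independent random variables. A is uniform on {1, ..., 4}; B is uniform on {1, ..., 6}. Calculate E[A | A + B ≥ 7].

3

Outcomes with A + B ≥ 7: (1,6), (2,5), (2,6), (3,4), (3,5), (3,6), (4,3), (4,4), (4,5), (4,6), each with probability 1/24.
E[A | A + B ≥ 7] = (1 + 2 + 2 + 3 + 3 + 3 + 4 + 4 + 4 + 4) / 10 = 3.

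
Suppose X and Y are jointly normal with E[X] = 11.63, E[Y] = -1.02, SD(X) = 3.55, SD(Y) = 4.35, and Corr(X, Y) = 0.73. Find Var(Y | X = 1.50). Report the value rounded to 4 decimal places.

8.8387

Var(Y | X=x) = (1 − ρ²)·σ_Y².
Var(Y | X=1.50) = (4.35)²·(1 − (0.73)²) = 18.9225·0.4671 = 8.8387.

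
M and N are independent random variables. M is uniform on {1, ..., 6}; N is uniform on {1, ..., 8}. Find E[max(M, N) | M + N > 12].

P(M + N > 12) = 1/16.
Summing max(M,N)·P(x,y) over outcomes with M + N > 12 gives 23/48.
E[max(M, N) | M + N > 12] = (23/48) / (1/16) = 23/3.

23/3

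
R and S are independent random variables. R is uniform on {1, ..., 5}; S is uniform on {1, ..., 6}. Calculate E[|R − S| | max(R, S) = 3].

6/5

P(max(R, S) = 3) = 1/6.
Summing |R−S|·P(x,y) over outcomes with max(R, S) = 3 gives 1/5.
E[|R − S| | max(R, S) = 3] = (1/5) / (1/6) = 6/5.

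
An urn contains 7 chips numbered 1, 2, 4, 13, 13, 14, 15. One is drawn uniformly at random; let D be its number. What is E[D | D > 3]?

P(D > 3) = 5/7.
Σ over the event: 4·1/7 + 13·2/7 + 14·1/7 + 15·1/7 = 59/7.
E[D | D > 3] = (59/7) / (5/7) = 59/5.

59/5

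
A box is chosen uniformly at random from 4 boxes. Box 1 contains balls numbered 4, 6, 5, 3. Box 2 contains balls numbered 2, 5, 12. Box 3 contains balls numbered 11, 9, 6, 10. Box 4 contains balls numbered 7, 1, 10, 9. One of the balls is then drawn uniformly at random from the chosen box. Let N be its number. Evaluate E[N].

319/48

E[N | box 1] = (4+6+5+3)/4 = 9/2.
E[N | box 2] = (2+5+12)/3 = 19/3.
E[N | box 3] = (11+9+6+10)/4 = 9.
E[N | box 4] = (7+1+10+9)/4 = 27/4.
E[N] = (1/4)·(9/2) + (1/4)·(19/3) + (1/4)·(9) + (1/4)·(27/4) = 319/48.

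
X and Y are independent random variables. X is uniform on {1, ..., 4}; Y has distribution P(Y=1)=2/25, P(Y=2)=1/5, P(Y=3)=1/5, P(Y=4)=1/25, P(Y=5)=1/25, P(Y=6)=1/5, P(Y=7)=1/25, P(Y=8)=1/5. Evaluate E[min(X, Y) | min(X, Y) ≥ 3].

P(min(X, Y) ≥ 3) = 9/25.
Summing min(X,Y)·P(x,y) over outcomes with min(X, Y) ≥ 3 gives 121/100.
E[min(X, Y) | min(X, Y) ≥ 3] = (121/100) / (9/25) = 121/36.

121/36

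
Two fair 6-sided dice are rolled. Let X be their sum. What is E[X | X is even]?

P(X is even) = 1/2.
Σ over the event: 2·1/36 + 4·1/12 + 6·5/36 + 8·5/36 + 10·1/12 + 12·1/36 = 7/2.
E[X | X is even] = (7/2) / (1/2) = 7.

7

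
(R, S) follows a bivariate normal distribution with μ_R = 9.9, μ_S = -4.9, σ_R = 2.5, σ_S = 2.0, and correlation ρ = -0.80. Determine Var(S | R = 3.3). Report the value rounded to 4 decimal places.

For a bivariate normal, Var(S | R=x) = σ_S²(1 − ρ²).
Var(S | R=3.3) = (2.0)²·(1 − (-0.80)²) = 4·0.36 = 1.4400.

1.4400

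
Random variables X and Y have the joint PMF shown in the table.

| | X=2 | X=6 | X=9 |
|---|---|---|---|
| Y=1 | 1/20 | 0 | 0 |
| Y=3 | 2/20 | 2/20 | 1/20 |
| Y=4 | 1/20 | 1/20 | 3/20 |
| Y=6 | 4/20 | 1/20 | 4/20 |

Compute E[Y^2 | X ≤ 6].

P(X ≤ 6) = 3/5.
Summing Y^2·P(X=x,Y=y) over the conditioning event gives 249/20.
E[Y^2 | X ≤ 6] = (249/20) / (3/5) = 83/4.

83/4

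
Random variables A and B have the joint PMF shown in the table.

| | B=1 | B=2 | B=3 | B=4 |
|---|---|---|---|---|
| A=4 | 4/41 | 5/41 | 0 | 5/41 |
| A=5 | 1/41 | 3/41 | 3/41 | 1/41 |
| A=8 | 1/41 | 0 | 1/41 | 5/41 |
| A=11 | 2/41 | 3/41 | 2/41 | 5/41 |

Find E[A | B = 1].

P(B = 1) = 8/41.
Σ A·P over the event = 4·(4/41) + 5·(1/41) + 8·(1/41) + 11·(2/41) = 51/41.
E[A | B = 1] = (51/41) / (8/41) = 51/8.

51/8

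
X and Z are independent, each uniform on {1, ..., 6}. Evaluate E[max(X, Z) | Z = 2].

Outcomes with Z = 2: (1,2), (2,2), (3,2), (4,2), (5,2), (6,2), each with probability 1/36.
E[max(X, Z) | Z = 2] = (2 + 2 + 3 + 4 + 5 + 6) / 6 = 11/3.

11/3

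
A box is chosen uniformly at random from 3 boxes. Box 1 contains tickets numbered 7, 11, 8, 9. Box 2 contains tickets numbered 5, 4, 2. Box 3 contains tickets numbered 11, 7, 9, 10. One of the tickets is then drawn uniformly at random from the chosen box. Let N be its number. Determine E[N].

E[N | box 1] = (7+11+8+9)/4 = 35/4.
E[N | box 2] = (5+4+2)/3 = 11/3.
E[N | box 3] = (11+7+9+10)/4 = 37/4.
E[N] = (1/3)·(35/4) + (1/3)·(11/3) + (1/3)·(37/4) = 65/9.

65/9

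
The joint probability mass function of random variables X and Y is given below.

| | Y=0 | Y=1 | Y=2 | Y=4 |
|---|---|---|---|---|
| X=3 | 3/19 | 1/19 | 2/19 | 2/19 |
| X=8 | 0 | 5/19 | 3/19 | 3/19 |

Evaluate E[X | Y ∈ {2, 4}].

P(Y ∈ {2, 4}) = 10/19.
Σ X·P over the event = 3·(2/19) + 3·(2/19) + 8·(3/19) + 8·(3/19) = 60/19.
E[X | Y ∈ {2, 4}] = (60/19) / (10/19) = 6.

6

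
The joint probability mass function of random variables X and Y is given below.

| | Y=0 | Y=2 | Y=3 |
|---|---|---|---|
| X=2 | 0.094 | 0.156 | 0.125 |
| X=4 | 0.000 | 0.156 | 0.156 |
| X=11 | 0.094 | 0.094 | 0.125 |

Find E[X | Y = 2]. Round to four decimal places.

P(Y = 2) = 0.406.
Σ X·P over the event = 2·(0.156) + 4·(0.156) + 11·(0.094) = 1.970.
E[X | Y = 2] = (1.970) / (0.406) = 4.8522.

4.8522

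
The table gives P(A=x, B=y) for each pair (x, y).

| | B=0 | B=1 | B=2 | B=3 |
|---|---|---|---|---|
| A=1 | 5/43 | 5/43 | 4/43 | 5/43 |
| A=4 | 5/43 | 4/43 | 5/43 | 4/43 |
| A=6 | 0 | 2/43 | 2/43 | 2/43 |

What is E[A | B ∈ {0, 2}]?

P(B ∈ {0, 2}) = 21/43.
Σ A·P over the event = 1·(5/43) + 1·(4/43) + 4·(5/43) + 4·(5/43) + 6·(2/43) = 61/43.
E[A | B ∈ {0, 2}] = (61/43) / (21/43) = 61/21.

61/21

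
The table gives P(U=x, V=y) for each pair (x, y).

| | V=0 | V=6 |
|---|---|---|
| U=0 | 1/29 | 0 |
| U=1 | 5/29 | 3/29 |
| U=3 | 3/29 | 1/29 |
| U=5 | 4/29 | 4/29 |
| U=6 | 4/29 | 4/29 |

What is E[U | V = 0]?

58/17

P(V = 0) = 17/29.
Summing U·P(U=x,V=y) over the conditioning event gives 2.
E[U | V = 0] = (2) / (17/29) = 58/17.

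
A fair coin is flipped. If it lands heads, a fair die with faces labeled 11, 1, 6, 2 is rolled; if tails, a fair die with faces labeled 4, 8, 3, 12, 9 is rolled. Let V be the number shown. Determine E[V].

61/10

E[V | heads] = (11+1+6+2)/4 = 5.
E[V | tails] = (4+8+3+12+9)/5 = 36/5.
By the law of total expectation,
E[V] = (1/2)·(5) + (1/2)·(36/5) = 61/10.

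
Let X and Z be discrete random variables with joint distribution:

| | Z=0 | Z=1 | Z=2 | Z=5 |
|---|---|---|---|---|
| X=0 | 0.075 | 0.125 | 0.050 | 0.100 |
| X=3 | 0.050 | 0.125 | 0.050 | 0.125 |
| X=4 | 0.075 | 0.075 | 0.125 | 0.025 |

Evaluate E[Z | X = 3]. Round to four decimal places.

2.4286

P(X = 3) = 0.350.
Σ Z·P over the event = 0·(0.050) + 1·(0.125) + 2·(0.050) + 5·(0.125) = 0.850.
E[Z | X = 3] = (0.850) / (0.350) = 2.4286.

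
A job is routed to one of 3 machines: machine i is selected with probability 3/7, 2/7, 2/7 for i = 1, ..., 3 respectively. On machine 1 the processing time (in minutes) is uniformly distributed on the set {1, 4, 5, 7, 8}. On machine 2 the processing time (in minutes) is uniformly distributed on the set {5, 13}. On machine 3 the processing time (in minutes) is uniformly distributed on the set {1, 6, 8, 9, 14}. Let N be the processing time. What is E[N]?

241/35

E[N | machine 1] = (1+4+5+7+8)/5 = 5.
E[N | machine 2] = (5+13)/2 = 9.
E[N | machine 3] = (1+6+8+9+14)/5 = 38/5.
E[N] = (3/7)·(5) + (2/7)·(9) + (2/7)·(38/5) = 241/35.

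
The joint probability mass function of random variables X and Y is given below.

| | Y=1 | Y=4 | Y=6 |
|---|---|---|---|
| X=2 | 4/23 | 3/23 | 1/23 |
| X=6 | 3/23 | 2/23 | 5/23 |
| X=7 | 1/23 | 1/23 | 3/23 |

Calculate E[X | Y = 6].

P(Y = 6) = 9/23.
Σ X·P over the event = 2·(1/23) + 6·(5/23) + 7·(3/23) = 53/23.
E[X | Y = 6] = (53/23) / (9/23) = 53/9.

53/9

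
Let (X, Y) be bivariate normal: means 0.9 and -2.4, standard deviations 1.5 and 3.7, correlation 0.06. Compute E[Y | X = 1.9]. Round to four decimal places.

The regression of Y on X has slope ρ·σ_Y/σ_X and passes through (μ_X, μ_Y).
E[Y | X=1.9] = -2.4 + (0.06)·(3.7/1.5)·(1.9 − (0.9)) = -2.4 + (0.148)·(1) = -2.2520.

-2.2520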